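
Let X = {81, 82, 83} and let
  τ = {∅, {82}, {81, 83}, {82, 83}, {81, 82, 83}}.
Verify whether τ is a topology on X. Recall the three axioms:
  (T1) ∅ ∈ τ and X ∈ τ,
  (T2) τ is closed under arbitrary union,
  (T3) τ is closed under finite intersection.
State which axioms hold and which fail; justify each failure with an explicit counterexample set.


τ is NOT a topology on X.

Axiom (T1): ∅ ∈ τ? Yes; X ∈ τ? Yes.
Axiom (T2/T3): check pairwise unions and intersections of members of τ.
Counterexample for (T3): {81, 83} ∩ {82, 83} = {83} ∉ τ. Therefore τ is NOT a topology.


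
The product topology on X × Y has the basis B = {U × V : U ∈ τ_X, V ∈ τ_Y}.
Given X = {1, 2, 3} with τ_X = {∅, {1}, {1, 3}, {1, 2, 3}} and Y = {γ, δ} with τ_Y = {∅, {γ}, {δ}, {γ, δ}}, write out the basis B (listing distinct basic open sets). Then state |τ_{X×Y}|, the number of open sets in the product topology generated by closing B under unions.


Basis B = {∅ × ∅, {1} × {γ}, {1} × {δ}, {1} × {γ, δ}, {1, 3} × {γ}, {1, 3} × {δ}, {1, 2, 3} × {γ}, {1, 2, 3} × {δ}, {1, 3} × {γ, δ}, {1, 2, 3} × {γ, δ}}; |τ_{X×Y}| = 16.

Enumerate products U × V with U ∈ τ_X, V ∈ τ_Y (deduplicated):
  ∅ × ∅ = {} (∅)
  {1} × {γ} = {(1,γ)}
  {1} × {δ} = {(1,δ)}
  {1} × {γ, δ} = {(1,γ), (1,δ)}
  {1, 3} × {γ} = {(1,γ), (3,γ)}
  {1, 3} × {δ} = {(1,δ), (3,δ)}
  {1, 2, 3} × {γ} = {(1,γ), (2,γ), (3,γ)}
  {1, 2, 3} × {δ} = {(1,δ), (2,δ), (3,δ)}
  {1, 3} × {γ, δ} = {(1,γ), (1,δ), (3,γ), (3,δ)}
  {1, 2, 3} × {γ, δ} = {(1,γ), (1,δ), (2,γ), (2,δ), (3,γ), (3,δ)}
These 10 distinct sets form the basis B.
Close under arbitrary unions to get τ_{X×Y}; counting gives |τ_{X×Y}| = 16.


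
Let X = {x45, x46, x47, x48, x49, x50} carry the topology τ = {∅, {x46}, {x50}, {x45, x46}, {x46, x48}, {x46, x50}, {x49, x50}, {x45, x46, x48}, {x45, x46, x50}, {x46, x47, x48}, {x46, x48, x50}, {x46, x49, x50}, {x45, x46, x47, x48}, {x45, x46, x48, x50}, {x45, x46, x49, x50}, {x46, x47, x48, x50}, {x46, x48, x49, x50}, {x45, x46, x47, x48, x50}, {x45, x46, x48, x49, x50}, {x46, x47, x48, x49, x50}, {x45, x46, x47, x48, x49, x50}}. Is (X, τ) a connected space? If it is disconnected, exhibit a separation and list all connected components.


(X, τ) is disconnected; components = [{x49, x50}, {x45, x46, x47, x48}].

Find clopen sets (U ∈ τ with X ∖ U ∈ τ):
  U = ∅, X ∖ U = {x45, x46, x47, x48, x49, x50} — both open, so U is clopen.
  U = {x49, x50}, X ∖ U = {x45, x46, x47, x48} — both open, so U is clopen.
  U = {x45, x46, x47, x48}, X ∖ U = {x49, x50} — both open, so U is clopen.
  U = {x45, x46, x47, x48, x49, x50}, X ∖ U = ∅ — both open, so U is clopen.
Nontrivial clopen(s) exist: e.g. {x49, x50}. So (X, τ) is disconnected.
Compute connected components by grouping points that agree on all clopens:
  component: {x49, x50}
  component: {x45, x46, x47, x48}


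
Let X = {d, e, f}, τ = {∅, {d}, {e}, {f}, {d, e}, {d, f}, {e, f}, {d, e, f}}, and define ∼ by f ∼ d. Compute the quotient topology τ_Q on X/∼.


X/∼ = {[d=f], [e]}; |τ_Q| = 4.

Equivalence classes: [d=f], [e].
Quotient map π: X → X/∼ sends d ↦ [d=f], e ↦ [e], f ↦ [d=f].
For each subset V ⊆ X/∼, compute π^{-1}(V) ⊆ X and check whether π^{-1}(V) ∈ τ. V is open in τ_Q iff π^{-1}(V) ∈ τ.
  V = {}: π^{-1}(V) = ∅ ∈ τ ✓.
  V = {[d=f]}: π^{-1}(V) = {d, f} ∈ τ ✓.
  V = {[e]}: π^{-1}(V) = {e} ∈ τ ✓.
  V = {[d=f], [e]}: π^{-1}(V) = {d, e, f} ∈ τ ✓.
Open sets in the quotient: τ_Q = {{}, {[d=f]}, {[e]}, {[d=f], [e]}} (4 elements).


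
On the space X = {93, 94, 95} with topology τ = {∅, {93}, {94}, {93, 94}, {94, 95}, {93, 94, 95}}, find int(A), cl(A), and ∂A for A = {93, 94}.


int(A) = {93, 94}, cl(A) = {93, 94, 95}, ∂A = {95}.

Closed sets in (X, τ) are complements of opens:
  closed(X, τ) = {∅, {93}, {95}, {93, 95}, {94, 95}, {93, 94, 95}}.
int(A) = ⋃ {U ∈ τ : U ⊆ A}. Opens contained in A: ∅, {93}, {94}, {93, 94}.
Taking the union of these: int(A) = {93, 94}.
cl(A) = ⋂ {C closed : A ⊆ C}. Closed sets containing A: {93, 94, 95}.
Intersecting these: cl(A) = {93, 94, 95}.
∂A = cl(A) ∖ int(A) = {93, 94, 95} ∖ {93, 94} = {95}.


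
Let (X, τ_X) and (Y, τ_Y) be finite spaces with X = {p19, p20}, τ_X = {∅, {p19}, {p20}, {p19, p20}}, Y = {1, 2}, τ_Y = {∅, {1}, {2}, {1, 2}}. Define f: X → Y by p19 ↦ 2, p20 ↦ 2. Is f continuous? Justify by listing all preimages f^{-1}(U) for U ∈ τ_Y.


f IS continuous.

Compute f^{-1}(U) for each U ∈ τ_Y:
  U = ∅: f^{-1}(U) = ∅ ∈ τ_X ✓.
  U = {1}: f^{-1}(U) = ∅ ∈ τ_X ✓.
  U = {2}: f^{-1}(U) = {p19, p20} ∈ τ_X ✓.
  U = {1, 2}: f^{-1}(U) = {p19, p20} ∈ τ_X ✓.
Every preimage lies in τ_X, so f IS continuous.


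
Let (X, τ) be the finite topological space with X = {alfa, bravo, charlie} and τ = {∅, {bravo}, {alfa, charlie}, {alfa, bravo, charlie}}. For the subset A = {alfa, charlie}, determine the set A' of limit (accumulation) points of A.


A' = {alfa, charlie}

For each x ∈ X, list the open sets U ∈ τ with x ∈ U, then check whether U ∩ (A ∖ {x}) ≠ ∅ for every such U.
  x = alfa: opens ∋ x are {alfa, charlie}, {alfa, bravo, charlie}; each meets A ∖ {alfa}, so x IS a limit point.
  x = bravo: open {bravo} ∋ x has {bravo} ∩ (A ∖ {bravo}) = ∅, so x is NOT a limit point.
  x = charlie: opens ∋ x are {alfa, charlie}, {alfa, bravo, charlie}; each meets A ∖ {charlie}, so x IS a limit point.
Collecting: A' = {alfa, charlie}.


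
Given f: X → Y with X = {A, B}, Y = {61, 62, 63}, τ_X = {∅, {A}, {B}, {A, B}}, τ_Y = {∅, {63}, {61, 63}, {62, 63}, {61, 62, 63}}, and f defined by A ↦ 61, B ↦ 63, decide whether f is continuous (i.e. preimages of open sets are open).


f IS continuous.

Compute f^{-1}(U) for each U ∈ τ_Y:
  U = ∅: f^{-1}(U) = ∅ ∈ τ_X ✓.
  U = {63}: f^{-1}(U) = {B} ∈ τ_X ✓.
  U = {61, 63}: f^{-1}(U) = {A, B} ∈ τ_X ✓.
  U = {62, 63}: f^{-1}(U) = {B} ∈ τ_X ✓.
  U = {61, 62, 63}: f^{-1}(U) = {A, B} ∈ τ_X ✓.
Every preimage lies in τ_X, so f IS continuous.


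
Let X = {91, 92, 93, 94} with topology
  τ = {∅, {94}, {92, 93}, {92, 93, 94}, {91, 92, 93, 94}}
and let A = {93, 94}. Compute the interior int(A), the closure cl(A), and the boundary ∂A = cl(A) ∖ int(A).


int(A) = {94}, cl(A) = {91, 92, 93, 94}, ∂A = {91, 92, 93}.

Closed sets in (X, τ) are complements of opens:
  closed(X, τ) = {∅, {91}, {91, 94}, {91, 92, 93}, {91, 92, 93, 94}}.
int(A) = ⋃ {U ∈ τ : U ⊆ A}. Opens contained in A: ∅, {94}.
Taking the union of these: int(A) = {94}.
cl(A) = ⋂ {C closed : A ⊆ C}. Closed sets containing A: {91, 92, 93, 94}.
Intersecting these: cl(A) = {91, 92, 93, 94}.
∂A = cl(A) ∖ int(A) = {91, 92, 93, 94} ∖ {94} = {91, 92, 93}.


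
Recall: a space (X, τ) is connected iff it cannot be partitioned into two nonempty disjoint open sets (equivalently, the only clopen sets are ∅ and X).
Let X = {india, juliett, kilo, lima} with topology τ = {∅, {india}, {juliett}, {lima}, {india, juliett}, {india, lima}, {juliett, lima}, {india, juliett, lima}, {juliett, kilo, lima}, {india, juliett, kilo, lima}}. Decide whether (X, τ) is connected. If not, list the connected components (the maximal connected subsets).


(X, τ) is disconnected; components = [{india}, {juliett, kilo, lima}].

Find clopen sets (U ∈ τ with X ∖ U ∈ τ):
  U = ∅, X ∖ U = {india, juliett, kilo, lima} — both open, so U is clopen.
  U = {india}, X ∖ U = {juliett, kilo, lima} — both open, so U is clopen.
  U = {juliett, kilo, lima}, X ∖ U = {india} — both open, so U is clopen.
  U = {india, juliett, kilo, lima}, X ∖ U = ∅ — both open, so U is clopen.
Nontrivial clopen(s) exist: e.g. {juliett, kilo, lima}. So (X, τ) is disconnected.
Compute connected components by grouping points that agree on all clopens:
  component: {india}
  component: {juliett, kilo, lima}


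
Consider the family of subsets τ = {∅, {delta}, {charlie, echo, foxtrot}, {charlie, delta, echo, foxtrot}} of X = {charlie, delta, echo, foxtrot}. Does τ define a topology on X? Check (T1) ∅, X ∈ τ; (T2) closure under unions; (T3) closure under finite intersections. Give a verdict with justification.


τ IS a topology on X.

Axiom (T1): ∅ ∈ τ? Yes; X ∈ τ? Yes.
Axiom (T2/T3): check pairwise unions and intersections of members of τ.
All pairwise intersections and unions checked — each lies in τ. Therefore τ satisfies (T1), (T2), (T3): it IS a topology on X.


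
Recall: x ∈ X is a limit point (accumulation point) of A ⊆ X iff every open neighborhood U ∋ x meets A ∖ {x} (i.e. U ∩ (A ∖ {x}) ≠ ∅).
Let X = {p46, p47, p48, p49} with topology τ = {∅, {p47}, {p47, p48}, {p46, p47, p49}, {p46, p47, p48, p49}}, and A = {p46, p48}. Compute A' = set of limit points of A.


A' = {p49}

For each x ∈ X, list the open sets U ∈ τ with x ∈ U, then check whether U ∩ (A ∖ {x}) ≠ ∅ for every such U.
  x = p46: open {p46, p47, p49} ∋ x has {p46, p47, p49} ∩ (A ∖ {p46}) = ∅, so x is NOT a limit point.
  x = p47: open {p47} ∋ x has {p47} ∩ (A ∖ {p47}) = ∅, so x is NOT a limit point.
  x = p48: open {p47, p48} ∋ x has {p47, p48} ∩ (A ∖ {p48}) = ∅, so x is NOT a limit point.
  x = p49: opens ∋ x are {p46, p47, p49}, {p46, p47, p48, p49}; each meets A ∖ {p49}, so x IS a limit point.
Collecting: A' = {p49}.


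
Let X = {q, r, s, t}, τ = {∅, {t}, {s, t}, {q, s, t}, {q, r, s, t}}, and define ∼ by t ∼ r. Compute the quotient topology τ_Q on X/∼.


X/∼ = {[q], [r=t], [s]}; |τ_Q| = 2.

Equivalence classes: [q], [r=t], [s].
Quotient map π: X → X/∼ sends q ↦ [q], r ↦ [r=t], s ↦ [s], t ↦ [r=t].
For each subset V ⊆ X/∼, compute π^{-1}(V) ⊆ X and check whether π^{-1}(V) ∈ τ. V is open in τ_Q iff π^{-1}(V) ∈ τ.
  V = {}: π^{-1}(V) = ∅ ∈ τ ✓.
  V = {[q]}: π^{-1}(V) = {q} ∉ τ ✗.
  V = {[r=t]}: π^{-1}(V) = {r, t} ∉ τ ✗.
  V = {[q], [r=t]}: π^{-1}(V) = {q, r, t} ∉ τ ✗.
  V = {[s]}: π^{-1}(V) = {s} ∉ τ ✗.
  V = {[q], [s]}: π^{-1}(V) = {q, s} ∉ τ ✗.
  V = {[r=t], [s]}: π^{-1}(V) = {r, s, t} ∉ τ ✗.
  V = {[q], [r=t], [s]}: π^{-1}(V) = {q, r, s, t} ∈ τ ✓.
Open sets in the quotient: τ_Q = {{}, {[q], [r=t], [s]}} (2 elements).


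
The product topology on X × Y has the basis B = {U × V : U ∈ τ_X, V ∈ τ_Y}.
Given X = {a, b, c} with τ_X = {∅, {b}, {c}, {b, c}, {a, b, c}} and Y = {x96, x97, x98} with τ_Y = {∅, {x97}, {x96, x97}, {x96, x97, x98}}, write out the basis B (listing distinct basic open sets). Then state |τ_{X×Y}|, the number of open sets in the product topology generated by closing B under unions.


Basis B = {∅ × ∅, {b} × {x97}, {c} × {x97}, {b} × {x96, x97}, {b, c} × {x97}, {c} × {x96, x97}, {a, b, c} × {x97}, {b} × {x96, x97, x98}, {c} × {x96, x97, x98}, {b, c} × {x96, x97}, {a, b, c} × {x96, x97}, {b, c} × {x96, x97, x98}, {a, b, c} × {x96, x97, x98}}; |τ_{X×Y}| = 30.

Enumerate products U × V with U ∈ τ_X, V ∈ τ_Y (deduplicated):
  ∅ × ∅ = {} (∅)
  {b} × {x97} = {(b,x97)}
  {c} × {x97} = {(c,x97)}
  {b} × {x96, x97} = {(b,x96), (b,x97)}
  {b, c} × {x97} = {(b,x97), (c,x97)}
  {c} × {x96, x97} = {(c,x96), (c,x97)}
  {a, b, c} × {x97} = {(a,x97), (b,x97), (c,x97)}
  {b} × {x96, x97, x98} = {(b,x96), (b,x97), (b,x98)}
  {c} × {x96, x97, x98} = {(c,x96), (c,x97), (c,x98)}
  {b, c} × {x96, x97} = {(b,x96), (b,x97), (c,x96), (c,x97)}
  {a, b, c} × {x96, x97} = {(a,x96), (a,x97), (b,x96), (b,x97), (c,x96), (c,x97)}
  {b, c} × {x96, x97, x98} = {(b,x96), (b,x97), (b,x98), (c,x96), (c,x97), (c,x98)}
  {a, b, c} × {x96, x97, x98} = {(a,x96), (a,x97), (a,x98), (b,x96), (b,x97), (b,x98), (c,x96), (c,x97), (c,x98)}
These 13 distinct sets form the basis B.
Close under arbitrary unions to get τ_{X×Y}; counting gives |τ_{X×Y}| = 30.


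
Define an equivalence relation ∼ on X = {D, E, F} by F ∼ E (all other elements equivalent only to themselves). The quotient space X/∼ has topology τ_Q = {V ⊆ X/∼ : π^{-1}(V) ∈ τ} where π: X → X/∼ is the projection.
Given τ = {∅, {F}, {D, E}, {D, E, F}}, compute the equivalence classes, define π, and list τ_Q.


X/∼ = {[D], [E=F]}; |τ_Q| = 2.

Equivalence classes: [D], [E=F].
Quotient map π: X → X/∼ sends D ↦ [D], E ↦ [E=F], F ↦ [E=F].
For each subset V ⊆ X/∼, compute π^{-1}(V) ⊆ X and check whether π^{-1}(V) ∈ τ. V is open in τ_Q iff π^{-1}(V) ∈ τ.
  V = {}: π^{-1}(V) = ∅ ∈ τ ✓.
  V = {[D]}: π^{-1}(V) = {D} ∉ τ ✗.
  V = {[E=F]}: π^{-1}(V) = {E, F} ∉ τ ✗.
  V = {[D], [E=F]}: π^{-1}(V) = {D, E, F} ∈ τ ✓.
Open sets in the quotient: τ_Q = {{}, {[D], [E=F]}} (2 elements).


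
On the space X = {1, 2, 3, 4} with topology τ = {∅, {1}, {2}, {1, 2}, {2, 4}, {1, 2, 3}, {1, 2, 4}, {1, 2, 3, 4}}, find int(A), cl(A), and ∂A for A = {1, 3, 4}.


int(A) = {1}, cl(A) = {1, 3, 4}, ∂A = {3, 4}.

Closed sets in (X, τ) are complements of opens:
  closed(X, τ) = {∅, {3}, {4}, {1, 3}, {3, 4}, {1, 3, 4}, {2, 3, 4}, {1, 2, 3, 4}}.
int(A) = ⋃ {U ∈ τ : U ⊆ A}. Opens contained in A: ∅, {1}.
Taking the union of these: int(A) = {1}.
cl(A) = ⋂ {C closed : A ⊆ C}. Closed sets containing A: {1, 3, 4}, {1, 2, 3, 4}.
Intersecting these: cl(A) = {1, 3, 4}.
∂A = cl(A) ∖ int(A) = {1, 3, 4} ∖ {1} = {3, 4}.


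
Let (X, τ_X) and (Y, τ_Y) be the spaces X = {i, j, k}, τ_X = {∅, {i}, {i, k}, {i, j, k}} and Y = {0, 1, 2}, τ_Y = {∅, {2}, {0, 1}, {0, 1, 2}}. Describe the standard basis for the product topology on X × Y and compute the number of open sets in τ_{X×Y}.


Basis B = {∅ × ∅, {i} × {2}, {i} × {0, 1}, {i, k} × {2}, {i} × {0, 1, 2}, {i, j, k} × {2}, {i, k} × {0, 1}, {i, k} × {0, 1, 2}, {i, j, k} × {0, 1}, {i, j, k} × {0, 1, 2}}; |τ_{X×Y}| = 16.

Enumerate products U × V with U ∈ τ_X, V ∈ τ_Y (deduplicated):
  ∅ × ∅ = {} (∅)
  {i} × {2} = {(i,2)}
  {i} × {0, 1} = {(i,0), (i,1)}
  {i, k} × {2} = {(i,2), (k,2)}
  {i} × {0, 1, 2} = {(i,0), (i,1), (i,2)}
  {i, j, k} × {2} = {(i,2), (j,2), (k,2)}
  {i, k} × {0, 1} = {(i,0), (i,1), (k,0), (k,1)}
  {i, k} × {0, 1, 2} = {(i,0), (i,1), (i,2), (k,0), (k,1), (k,2)}
  {i, j, k} × {0, 1} = {(i,0), (i,1), (j,0), (j,1), (k,0), (k,1)}
  {i, j, k} × {0, 1, 2} = {(i,0), (i,1), (i,2), (j,0), (j,1), (j,2), (k,0), (k,1), (k,2)}
These 10 distinct sets form the basis B.
Close under arbitrary unions to get τ_{X×Y}; counting gives |τ_{X×Y}| = 16.


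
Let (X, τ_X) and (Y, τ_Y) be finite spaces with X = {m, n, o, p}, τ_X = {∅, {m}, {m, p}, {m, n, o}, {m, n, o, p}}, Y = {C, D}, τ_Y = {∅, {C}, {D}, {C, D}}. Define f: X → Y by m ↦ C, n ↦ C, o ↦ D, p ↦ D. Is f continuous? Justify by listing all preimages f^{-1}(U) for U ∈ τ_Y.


f is NOT continuous.

Compute f^{-1}(U) for each U ∈ τ_Y:
  U = ∅: f^{-1}(U) = ∅ ∈ τ_X ✓.
  U = {C}: f^{-1}(U) = {m, n} ∉ τ_X ✗.
  U = {D}: f^{-1}(U) = {o, p} ∉ τ_X ✗.
  U = {C, D}: f^{-1}(U) = {m, n, o, p} ∈ τ_X ✓.
Found U = {C} with f^{-1}(U) = {m, n} not in τ_X. Therefore f is NOT continuous.


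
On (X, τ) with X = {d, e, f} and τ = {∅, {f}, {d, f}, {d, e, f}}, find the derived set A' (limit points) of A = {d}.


A' = {e}

For each x ∈ X, list the open sets U ∈ τ with x ∈ U, then check whether U ∩ (A ∖ {x}) ≠ ∅ for every such U.
  x = d: open {d, f} ∋ x has {d, f} ∩ (A ∖ {d}) = ∅, so x is NOT a limit point.
  x = e: opens ∋ x are {d, e, f}; each meets A ∖ {e}, so x IS a limit point.
  x = f: open {f} ∋ x has {f} ∩ (A ∖ {f}) = ∅, so x is NOT a limit point.
Collecting: A' = {e}.


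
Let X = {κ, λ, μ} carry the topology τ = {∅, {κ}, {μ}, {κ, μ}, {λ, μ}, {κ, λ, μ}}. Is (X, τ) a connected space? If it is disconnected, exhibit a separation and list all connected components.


(X, τ) is disconnected; components = [{κ}, {λ, μ}].

Find clopen sets (U ∈ τ with X ∖ U ∈ τ):
  U = ∅, X ∖ U = {κ, λ, μ} — both open, so U is clopen.
  U = {κ}, X ∖ U = {λ, μ} — both open, so U is clopen.
  U = {λ, μ}, X ∖ U = {κ} — both open, so U is clopen.
  U = {κ, λ, μ}, X ∖ U = ∅ — both open, so U is clopen.
Nontrivial clopen(s) exist: e.g. {κ}. So (X, τ) is disconnected.
Compute connected components by grouping points that agree on all clopens:
  component: {κ}
  component: {λ, μ}


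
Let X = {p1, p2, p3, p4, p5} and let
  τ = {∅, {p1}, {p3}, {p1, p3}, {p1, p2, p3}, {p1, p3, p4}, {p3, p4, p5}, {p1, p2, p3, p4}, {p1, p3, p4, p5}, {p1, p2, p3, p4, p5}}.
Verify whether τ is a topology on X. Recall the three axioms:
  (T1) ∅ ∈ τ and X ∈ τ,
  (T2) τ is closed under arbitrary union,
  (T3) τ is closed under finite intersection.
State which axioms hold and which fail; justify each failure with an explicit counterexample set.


τ is NOT a topology on X.

Axiom (T1): ∅ ∈ τ? Yes; X ∈ τ? Yes.
Axiom (T2/T3): check pairwise unions and intersections of members of τ.
Counterexample for (T3): {p1, p3, p4} ∩ {p3, p4, p5} = {p3, p4} ∉ τ. Therefore τ is NOT a topology.


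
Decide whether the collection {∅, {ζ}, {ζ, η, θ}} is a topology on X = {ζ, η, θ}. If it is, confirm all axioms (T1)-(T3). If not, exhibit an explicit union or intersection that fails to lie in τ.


τ IS a topology on X.

Axiom (T1): ∅ ∈ τ? Yes; X ∈ τ? Yes.
Axiom (T2/T3): check pairwise unions and intersections of members of τ.
All pairwise intersections and unions checked — each lies in τ. Therefore τ satisfies (T1), (T2), (T3): it IS a topology on X.


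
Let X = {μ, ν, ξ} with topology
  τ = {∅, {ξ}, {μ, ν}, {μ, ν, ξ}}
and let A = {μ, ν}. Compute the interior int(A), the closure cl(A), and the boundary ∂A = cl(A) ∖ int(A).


int(A) = {μ, ν}, cl(A) = {μ, ν}, ∂A = ∅.

Closed sets in (X, τ) are complements of opens:
  closed(X, τ) = {∅, {ξ}, {μ, ν}, {μ, ν, ξ}}.
int(A) = ⋃ {U ∈ τ : U ⊆ A}. Opens contained in A: ∅, {μ, ν}.
Taking the union of these: int(A) = {μ, ν}.
cl(A) = ⋂ {C closed : A ⊆ C}. Closed sets containing A: {μ, ν}, {μ, ν, ξ}.
Intersecting these: cl(A) = {μ, ν}.
∂A = cl(A) ∖ int(A) = {μ, ν} ∖ {μ, ν} = ∅.


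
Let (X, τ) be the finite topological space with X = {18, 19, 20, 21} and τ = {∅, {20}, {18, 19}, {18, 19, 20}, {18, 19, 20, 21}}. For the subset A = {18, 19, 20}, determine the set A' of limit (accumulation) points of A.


A' = {18, 19, 21}

For each x ∈ X, list the open sets U ∈ τ with x ∈ U, then check whether U ∩ (A ∖ {x}) ≠ ∅ for every such U.
  x = 18: opens ∋ x are {18, 19}, {18, 19, 20}, {18, 19, 20, 21}; each meets A ∖ {18}, so x IS a limit point.
  x = 19: opens ∋ x are {18, 19}, {18, 19, 20}, {18, 19, 20, 21}; each meets A ∖ {19}, so x IS a limit point.
  x = 20: open {20} ∋ x has {20} ∩ (A ∖ {20}) = ∅, so x is NOT a limit point.
  x = 21: opens ∋ x are {18, 19, 20, 21}; each meets A ∖ {21}, so x IS a limit point.
Collecting: A' = {18, 19, 21}.


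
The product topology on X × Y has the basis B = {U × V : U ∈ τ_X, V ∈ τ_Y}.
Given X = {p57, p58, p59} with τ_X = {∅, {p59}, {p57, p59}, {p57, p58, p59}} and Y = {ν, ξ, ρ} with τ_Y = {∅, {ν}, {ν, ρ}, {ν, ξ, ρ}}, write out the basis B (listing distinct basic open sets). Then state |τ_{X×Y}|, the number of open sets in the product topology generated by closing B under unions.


Basis B = {∅ × ∅, {p59} × {ν}, {p57, p59} × {ν}, {p59} × {ν, ρ}, {p57, p58, p59} × {ν}, {p59} × {ν, ξ, ρ}, {p57, p59} × {ν, ρ}, {p57, p59} × {ν, ξ, ρ}, {p57, p58, p59} × {ν, ρ}, {p57, p58, p59} × {ν, ξ, ρ}}; |τ_{X×Y}| = 20.

Enumerate products U × V with U ∈ τ_X, V ∈ τ_Y (deduplicated):
  ∅ × ∅ = {} (∅)
  {p59} × {ν} = {(p59,ν)}
  {p57, p59} × {ν} = {(p57,ν), (p59,ν)}
  {p59} × {ν, ρ} = {(p59,ν), (p59,ρ)}
  {p57, p58, p59} × {ν} = {(p57,ν), (p58,ν), (p59,ν)}
  {p59} × {ν, ξ, ρ} = {(p59,ν), (p59,ξ), (p59,ρ)}
  {p57, p59} × {ν, ρ} = {(p57,ν), (p57,ρ), (p59,ν), (p59,ρ)}
  {p57, p59} × {ν, ξ, ρ} = {(p57,ν), (p57,ξ), (p57,ρ), (p59,ν), (p59,ξ), (p59,ρ)}
  {p57, p58, p59} × {ν, ρ} = {(p57,ν), (p57,ρ), (p58,ν), (p58,ρ), (p59,ν), (p59,ρ)}
  {p57, p58, p59} × {ν, ξ, ρ} = {(p57,ν), (p57,ξ), (p57,ρ), (p58,ν), (p58,ξ), (p58,ρ), (p59,ν), (p59,ξ), (p59,ρ)}
These 10 distinct sets form the basis B.
Close under arbitrary unions to get τ_{X×Y}; counting gives |τ_{X×Y}| = 20.


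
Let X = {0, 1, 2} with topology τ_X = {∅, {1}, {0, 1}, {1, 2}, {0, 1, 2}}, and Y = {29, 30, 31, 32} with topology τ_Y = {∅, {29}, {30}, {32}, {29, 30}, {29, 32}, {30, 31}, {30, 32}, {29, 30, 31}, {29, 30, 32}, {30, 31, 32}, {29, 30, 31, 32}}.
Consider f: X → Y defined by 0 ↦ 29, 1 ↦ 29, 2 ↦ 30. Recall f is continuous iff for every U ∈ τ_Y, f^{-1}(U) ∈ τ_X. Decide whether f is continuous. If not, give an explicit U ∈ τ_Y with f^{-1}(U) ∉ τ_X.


f is NOT continuous.

Compute f^{-1}(U) for each U ∈ τ_Y:
  U = ∅: f^{-1}(U) = ∅ ∈ τ_X ✓.
  U = {29}: f^{-1}(U) = {0, 1} ∈ τ_X ✓.
  U = {30}: f^{-1}(U) = {2} ∉ τ_X ✗.
  U = {32}: f^{-1}(U) = ∅ ∈ τ_X ✓.
  U = {29, 30}: f^{-1}(U) = {0, 1, 2} ∈ τ_X ✓.
  U = {29, 32}: f^{-1}(U) = {0, 1} ∈ τ_X ✓.
  U = {30, 31}: f^{-1}(U) = {2} ∉ τ_X ✗.
  U = {30, 32}: f^{-1}(U) = {2} ∉ τ_X ✗.
  U = {29, 30, 31}: f^{-1}(U) = {0, 1, 2} ∈ τ_X ✓.
  U = {29, 30, 32}: f^{-1}(U) = {0, 1, 2} ∈ τ_X ✓.
  U = {30, 31, 32}: f^{-1}(U) = {2} ∉ τ_X ✗.
  U = {29, 30, 31, 32}: f^{-1}(U) = {0, 1, 2} ∈ τ_X ✓.
Found U = {30} with f^{-1}(U) = {2} not in τ_X. Therefore f is NOT continuous.


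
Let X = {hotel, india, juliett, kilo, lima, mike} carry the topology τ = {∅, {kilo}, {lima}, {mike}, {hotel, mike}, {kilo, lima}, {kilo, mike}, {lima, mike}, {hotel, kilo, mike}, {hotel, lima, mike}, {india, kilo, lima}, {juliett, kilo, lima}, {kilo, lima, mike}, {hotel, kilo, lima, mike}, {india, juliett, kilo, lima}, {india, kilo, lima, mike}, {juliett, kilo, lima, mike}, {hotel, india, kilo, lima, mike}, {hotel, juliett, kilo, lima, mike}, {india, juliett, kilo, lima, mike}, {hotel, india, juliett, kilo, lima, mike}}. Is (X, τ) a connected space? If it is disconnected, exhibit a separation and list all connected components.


(X, τ) is disconnected; components = [{hotel, mike}, {india, juliett, kilo, lima}].

Find clopen sets (U ∈ τ with X ∖ U ∈ τ):
  U = ∅, X ∖ U = {hotel, india, juliett, kilo, lima, mike} — both open, so U is clopen.
  U = {hotel, mike}, X ∖ U = {india, juliett, kilo, lima} — both open, so U is clopen.
  U = {india, juliett, kilo, lima}, X ∖ U = {hotel, mike} — both open, so U is clopen.
  U = {hotel, india, juliett, kilo, lima, mike}, X ∖ U = ∅ — both open, so U is clopen.
Nontrivial clopen(s) exist: e.g. {hotel, mike}. So (X, τ) is disconnected.
Compute connected components by grouping points that agree on all clopens:
  component: {hotel, mike}
  component: {india, juliett, kilo, lima}


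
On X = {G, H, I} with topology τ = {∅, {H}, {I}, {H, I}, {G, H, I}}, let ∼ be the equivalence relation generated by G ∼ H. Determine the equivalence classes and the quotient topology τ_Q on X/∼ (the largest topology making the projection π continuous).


X/∼ = {[G=H], [I]}; |τ_Q| = 3.

Equivalence classes: [G=H], [I].
Quotient map π: X → X/∼ sends G ↦ [G=H], H ↦ [G=H], I ↦ [I].
For each subset V ⊆ X/∼, compute π^{-1}(V) ⊆ X and check whether π^{-1}(V) ∈ τ. V is open in τ_Q iff π^{-1}(V) ∈ τ.
  V = {}: π^{-1}(V) = ∅ ∈ τ ✓.
  V = {[G=H]}: π^{-1}(V) = {G, H} ∉ τ ✗.
  V = {[I]}: π^{-1}(V) = {I} ∈ τ ✓.
  V = {[G=H], [I]}: π^{-1}(V) = {G, H, I} ∈ τ ✓.
Open sets in the quotient: τ_Q = {{}, {[I]}, {[G=H], [I]}} (3 elements).


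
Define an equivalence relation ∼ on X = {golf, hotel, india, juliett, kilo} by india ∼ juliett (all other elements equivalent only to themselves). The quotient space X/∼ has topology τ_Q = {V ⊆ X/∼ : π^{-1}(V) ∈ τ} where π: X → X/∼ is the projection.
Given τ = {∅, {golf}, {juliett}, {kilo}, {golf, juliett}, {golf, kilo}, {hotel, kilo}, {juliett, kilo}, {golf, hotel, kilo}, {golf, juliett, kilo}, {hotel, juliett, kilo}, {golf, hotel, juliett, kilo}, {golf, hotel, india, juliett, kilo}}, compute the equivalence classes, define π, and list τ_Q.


X/∼ = {[golf], [hotel], [india=juliett], [kilo]}; |τ_Q| = 7.

Equivalence classes: [golf], [hotel], [india=juliett], [kilo].
Quotient map π: X → X/∼ sends golf ↦ [golf], hotel ↦ [hotel], india ↦ [india=juliett], juliett ↦ [india=juliett], kilo ↦ [kilo].
For each subset V ⊆ X/∼, compute π^{-1}(V) ⊆ X and check whether π^{-1}(V) ∈ τ. V is open in τ_Q iff π^{-1}(V) ∈ τ.
  V = {}: π^{-1}(V) = ∅ ∈ τ ✓.
  V = {[golf]}: π^{-1}(V) = {golf} ∈ τ ✓.
  V = {[hotel]}: π^{-1}(V) = {hotel} ∉ τ ✗.
  V = {[golf], [hotel]}: π^{-1}(V) = {golf, hotel} ∉ τ ✗.
  V = {[india=juliett]}: π^{-1}(V) = {india, juliett} ∉ τ ✗.
  V = {[golf], [india=juliett]}: π^{-1}(V) = {golf, india, juliett} ∉ τ ✗.
  V = {[hotel], [india=juliett]}: π^{-1}(V) = {hotel, india, juliett} ∉ τ ✗.
  V = {[golf], [hotel], [india=juliett]}: π^{-1}(V) = {golf, hotel, india, juliett} ∉ τ ✗.
  V = {[kilo]}: π^{-1}(V) = {kilo} ∈ τ ✓.
  V = {[golf], [kilo]}: π^{-1}(V) = {golf, kilo} ∈ τ ✓.
  V = {[hotel], [kilo]}: π^{-1}(V) = {hotel, kilo} ∈ τ ✓.
  V = {[golf], [hotel], [kilo]}: π^{-1}(V) = {golf, hotel, kilo} ∈ τ ✓.
  V = {[india=juliett], [kilo]}: π^{-1}(V) = {india, juliett, kilo} ∉ τ ✗.
  V = {[golf], [india=juliett], [kilo]}: π^{-1}(V) = {golf, india, juliett, kilo} ∉ τ ✗.
  V = {[hotel], [india=juliett], [kilo]}: π^{-1}(V) = {hotel, india, juliett, kilo} ∉ τ ✗.
  V = {[golf], [hotel], [india=juliett], [kilo]}: π^{-1}(V) = {golf, hotel, india, juliett, kilo} ∈ τ ✓.
Open sets in the quotient: τ_Q = {{}, {[golf]}, {[kilo]}, {[golf], [kilo]}, {[hotel], [kilo]}, {[golf], [hotel], [kilo]}, {[golf], [hotel], [india=juliett], [kilo]}} (7 elements).


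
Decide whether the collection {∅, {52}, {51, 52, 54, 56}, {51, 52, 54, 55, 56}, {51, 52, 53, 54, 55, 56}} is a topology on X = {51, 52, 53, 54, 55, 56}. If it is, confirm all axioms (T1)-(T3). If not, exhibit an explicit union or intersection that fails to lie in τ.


τ IS a topology on X.

Axiom (T1): ∅ ∈ τ? Yes; X ∈ τ? Yes.
Axiom (T2/T3): check pairwise unions and intersections of members of τ.
All pairwise intersections and unions checked — each lies in τ. Therefore τ satisfies (T1), (T2), (T3): it IS a topology on X.


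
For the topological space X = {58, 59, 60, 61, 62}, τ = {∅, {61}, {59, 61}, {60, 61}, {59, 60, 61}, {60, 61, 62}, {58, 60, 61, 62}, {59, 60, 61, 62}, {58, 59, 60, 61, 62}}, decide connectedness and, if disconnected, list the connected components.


(X, τ) is connected.

Find clopen sets (U ∈ τ with X ∖ U ∈ τ):
  U = ∅, X ∖ U = {58, 59, 60, 61, 62} — both open, so U is clopen.
  U = {58, 59, 60, 61, 62}, X ∖ U = ∅ — both open, so U is clopen.
Only trivial clopens (∅ and X) exist, so (X, τ) is connected.
Compute connected components by grouping points that agree on all clopens:
  component: {58, 59, 60, 61, 62}


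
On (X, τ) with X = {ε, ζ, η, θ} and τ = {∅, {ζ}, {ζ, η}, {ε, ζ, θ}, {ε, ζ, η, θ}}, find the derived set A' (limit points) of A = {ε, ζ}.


A' = {ε, η, θ}

For each x ∈ X, list the open sets U ∈ τ with x ∈ U, then check whether U ∩ (A ∖ {x}) ≠ ∅ for every such U.
  x = ε: opens ∋ x are {ε, ζ, θ}, {ε, ζ, η, θ}; each meets A ∖ {ε}, so x IS a limit point.
  x = ζ: open {ζ} ∋ x has {ζ} ∩ (A ∖ {ζ}) = ∅, so x is NOT a limit point.
  x = η: opens ∋ x are {ζ, η}, {ε, ζ, η, θ}; each meets A ∖ {η}, so x IS a limit point.
  x = θ: opens ∋ x are {ε, ζ, θ}, {ε, ζ, η, θ}; each meets A ∖ {θ}, so x IS a limit point.
Collecting: A' = {ε, η, θ}.


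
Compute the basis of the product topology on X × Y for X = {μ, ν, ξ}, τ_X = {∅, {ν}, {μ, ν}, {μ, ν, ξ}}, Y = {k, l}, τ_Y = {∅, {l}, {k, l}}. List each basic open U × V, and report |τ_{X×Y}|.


Basis B = {∅ × ∅, {ν} × {l}, {μ, ν} × {l}, {ν} × {k, l}, {μ, ν, ξ} × {l}, {μ, ν} × {k, l}, {μ, ν, ξ} × {k, l}}; |τ_{X×Y}| = 10.

Enumerate products U × V with U ∈ τ_X, V ∈ τ_Y (deduplicated):
  ∅ × ∅ = {} (∅)
  {ν} × {l} = {(ν,l)}
  {μ, ν} × {l} = {(μ,l), (ν,l)}
  {ν} × {k, l} = {(ν,k), (ν,l)}
  {μ, ν, ξ} × {l} = {(μ,l), (ν,l), (ξ,l)}
  {μ, ν} × {k, l} = {(μ,k), (μ,l), (ν,k), (ν,l)}
  {μ, ν, ξ} × {k, l} = {(μ,k), (μ,l), (ν,k), (ν,l), (ξ,k), (ξ,l)}
These 7 distinct sets form the basis B.
Close under arbitrary unions to get τ_{X×Y}; counting gives |τ_{X×Y}| = 10.


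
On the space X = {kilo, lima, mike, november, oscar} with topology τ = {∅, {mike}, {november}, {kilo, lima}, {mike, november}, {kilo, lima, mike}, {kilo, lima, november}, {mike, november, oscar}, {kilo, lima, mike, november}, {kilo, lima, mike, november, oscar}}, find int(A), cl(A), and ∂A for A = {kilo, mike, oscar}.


int(A) = {mike}, cl(A) = {kilo, lima, mike, oscar}, ∂A = {kilo, lima, oscar}.

Closed sets in (X, τ) are complements of opens:
  closed(X, τ) = {∅, {oscar}, {kilo, lima}, {mike, oscar}, {november, oscar}, {kilo, lima, oscar}, {mike, november, oscar}, {kilo, lima, mike, oscar}, {kilo, lima, november, oscar}, {kilo, lima, mike, november, oscar}}.
int(A) = ⋃ {U ∈ τ : U ⊆ A}. Opens contained in A: ∅, {mike}.
Taking the union of these: int(A) = {mike}.
cl(A) = ⋂ {C closed : A ⊆ C}. Closed sets containing A: {kilo, lima, mike, oscar}, {kilo, lima, mike, november, oscar}.
Intersecting these: cl(A) = {kilo, lima, mike, oscar}.
∂A = cl(A) ∖ int(A) = {kilo, lima, mike, oscar} ∖ {mike} = {kilo, lima, oscar}.


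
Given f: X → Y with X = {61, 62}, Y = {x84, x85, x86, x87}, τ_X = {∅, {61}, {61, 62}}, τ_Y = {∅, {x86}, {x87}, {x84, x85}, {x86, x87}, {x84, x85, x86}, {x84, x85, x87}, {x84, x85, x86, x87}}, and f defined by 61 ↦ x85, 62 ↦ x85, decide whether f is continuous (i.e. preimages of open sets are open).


f IS continuous.

Compute f^{-1}(U) for each U ∈ τ_Y:
  U = ∅: f^{-1}(U) = ∅ ∈ τ_X ✓.
  U = {x86}: f^{-1}(U) = ∅ ∈ τ_X ✓.
  U = {x87}: f^{-1}(U) = ∅ ∈ τ_X ✓.
  U = {x84, x85}: f^{-1}(U) = {61, 62} ∈ τ_X ✓.
  U = {x86, x87}: f^{-1}(U) = ∅ ∈ τ_X ✓.
  U = {x84, x85, x86}: f^{-1}(U) = {61, 62} ∈ τ_X ✓.
  U = {x84, x85, x87}: f^{-1}(U) = {61, 62} ∈ τ_X ✓.
  U = {x84, x85, x86, x87}: f^{-1}(U) = {61, 62} ∈ τ_X ✓.
Every preimage lies in τ_X, so f IS continuous.


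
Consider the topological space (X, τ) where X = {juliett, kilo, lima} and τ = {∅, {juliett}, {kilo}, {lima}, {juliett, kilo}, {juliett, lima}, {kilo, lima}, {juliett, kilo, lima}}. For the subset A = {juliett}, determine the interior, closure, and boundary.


int(A) = {juliett}, cl(A) = {juliett}, ∂A = ∅.

Closed sets in (X, τ) are complements of opens:
  closed(X, τ) = {∅, {juliett}, {kilo}, {lima}, {juliett, kilo}, {juliett, lima}, {kilo, lima}, {juliett, kilo, lima}}.
int(A) = ⋃ {U ∈ τ : U ⊆ A}. Opens contained in A: ∅, {juliett}.
Taking the union of these: int(A) = {juliett}.
cl(A) = ⋂ {C closed : A ⊆ C}. Closed sets containing A: {juliett}, {juliett, kilo}, {juliett, lima}, {juliett, kilo, lima}.
Intersecting these: cl(A) = {juliett}.
∂A = cl(A) ∖ int(A) = {juliett} ∖ {juliett} = ∅.


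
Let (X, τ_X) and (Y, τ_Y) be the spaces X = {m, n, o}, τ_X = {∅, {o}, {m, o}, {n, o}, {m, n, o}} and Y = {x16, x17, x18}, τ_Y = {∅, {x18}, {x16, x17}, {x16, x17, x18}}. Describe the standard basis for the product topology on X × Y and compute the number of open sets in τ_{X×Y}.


Basis B = {∅ × ∅, {o} × {x18}, {m, o} × {x18}, {n, o} × {x18}, {o} × {x16, x17}, {m, n, o} × {x18}, {o} × {x16, x17, x18}, {m, o} × {x16, x17}, {n, o} × {x16, x17}, {m, o} × {x16, x17, x18}, {m, n, o} × {x16, x17}, {n, o} × {x16, x17, x18}, {m, n, o} × {x16, x17, x18}}; |τ_{X×Y}| = 25.

Enumerate products U × V with U ∈ τ_X, V ∈ τ_Y (deduplicated):
  ∅ × ∅ = {} (∅)
  {o} × {x18} = {(o,x18)}
  {m, o} × {x18} = {(m,x18), (o,x18)}
  {n, o} × {x18} = {(n,x18), (o,x18)}
  {o} × {x16, x17} = {(o,x16), (o,x17)}
  {m, n, o} × {x18} = {(m,x18), (n,x18), (o,x18)}
  {o} × {x16, x17, x18} = {(o,x16), (o,x17), (o,x18)}
  {m, o} × {x16, x17} = {(m,x16), (m,x17), (o,x16), (o,x17)}
  {n, o} × {x16, x17} = {(n,x16), (n,x17), (o,x16), (o,x17)}
  {m, o} × {x16, x17, x18} = {(m,x16), (m,x17), (m,x18), (o,x16), (o,x17), (o,x18)}
  {m, n, o} × {x16, x17} = {(m,x16), (m,x17), (n,x16), (n,x17), (o,x16), (o,x17)}
  {n, o} × {x16, x17, x18} = {(n,x16), (n,x17), (n,x18), (o,x16), (o,x17), (o,x18)}
  {m, n, o} × {x16, x17, x18} = {(m,x16), (m,x17), (m,x18), (n,x16), (n,x17), (n,x18), (o,x16), (o,x17), (o,x18)}
These 13 distinct sets form the basis B.
Close under arbitrary unions to get τ_{X×Y}; counting gives |τ_{X×Y}| = 25.


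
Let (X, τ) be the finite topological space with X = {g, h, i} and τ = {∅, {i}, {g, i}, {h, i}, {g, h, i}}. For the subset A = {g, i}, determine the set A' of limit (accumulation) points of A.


A' = {g, h}

For each x ∈ X, list the open sets U ∈ τ with x ∈ U, then check whether U ∩ (A ∖ {x}) ≠ ∅ for every such U.
  x = g: opens ∋ x are {g, i}, {g, h, i}; each meets A ∖ {g}, so x IS a limit point.
  x = h: opens ∋ x are {h, i}, {g, h, i}; each meets A ∖ {h}, so x IS a limit point.
  x = i: open {i} ∋ x has {i} ∩ (A ∖ {i}) = ∅, so x is NOT a limit point.
Collecting: A' = {g, h}.


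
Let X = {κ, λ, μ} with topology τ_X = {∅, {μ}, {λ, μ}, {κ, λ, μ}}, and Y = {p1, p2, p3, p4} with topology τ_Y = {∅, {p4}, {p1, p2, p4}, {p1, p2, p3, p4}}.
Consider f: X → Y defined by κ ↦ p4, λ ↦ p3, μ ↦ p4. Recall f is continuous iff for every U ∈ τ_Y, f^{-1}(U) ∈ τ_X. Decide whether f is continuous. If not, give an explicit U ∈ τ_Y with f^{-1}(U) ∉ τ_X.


f is NOT continuous.

Compute f^{-1}(U) for each U ∈ τ_Y:
  U = ∅: f^{-1}(U) = ∅ ∈ τ_X ✓.
  U = {p4}: f^{-1}(U) = {κ, μ} ∉ τ_X ✗.
  U = {p1, p2, p4}: f^{-1}(U) = {κ, μ} ∉ τ_X ✗.
  U = {p1, p2, p3, p4}: f^{-1}(U) = {κ, λ, μ} ∈ τ_X ✓.
Found U = {p4} with f^{-1}(U) = {κ, μ} not in τ_X. Therefore f is NOT continuous.


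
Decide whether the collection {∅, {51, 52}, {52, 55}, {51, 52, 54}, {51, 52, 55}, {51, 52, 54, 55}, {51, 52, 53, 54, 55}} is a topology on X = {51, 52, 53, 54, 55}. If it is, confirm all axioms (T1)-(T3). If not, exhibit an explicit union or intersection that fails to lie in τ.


τ is NOT a topology on X.

Axiom (T1): ∅ ∈ τ? Yes; X ∈ τ? Yes.
Axiom (T2/T3): check pairwise unions and intersections of members of τ.
Counterexample for (T3): {51, 52} ∩ {52, 55} = {52} ∉ τ. Therefore τ is NOT a topology.


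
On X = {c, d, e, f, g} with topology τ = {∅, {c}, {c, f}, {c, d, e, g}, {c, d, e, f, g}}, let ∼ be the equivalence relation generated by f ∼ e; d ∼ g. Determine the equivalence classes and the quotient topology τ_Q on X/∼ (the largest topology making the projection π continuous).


X/∼ = {[c], [d=g], [e=f]}; |τ_Q| = 3.

Equivalence classes: [c], [d=g], [e=f].
Quotient map π: X → X/∼ sends c ↦ [c], d ↦ [d=g], e ↦ [e=f], f ↦ [e=f], g ↦ [d=g].
For each subset V ⊆ X/∼, compute π^{-1}(V) ⊆ X and check whether π^{-1}(V) ∈ τ. V is open in τ_Q iff π^{-1}(V) ∈ τ.
  V = {}: π^{-1}(V) = ∅ ∈ τ ✓.
  V = {[c]}: π^{-1}(V) = {c} ∈ τ ✓.
  V = {[d=g]}: π^{-1}(V) = {d, g} ∉ τ ✗.
  V = {[c], [d=g]}: π^{-1}(V) = {c, d, g} ∉ τ ✗.
  V = {[e=f]}: π^{-1}(V) = {e, f} ∉ τ ✗.
  V = {[c], [e=f]}: π^{-1}(V) = {c, e, f} ∉ τ ✗.
  V = {[d=g], [e=f]}: π^{-1}(V) = {d, e, f, g} ∉ τ ✗.
  V = {[c], [d=g], [e=f]}: π^{-1}(V) = {c, d, e, f, g} ∈ τ ✓.
Open sets in the quotient: τ_Q = {{}, {[c]}, {[c], [d=g], [e=f]}} (3 elements).


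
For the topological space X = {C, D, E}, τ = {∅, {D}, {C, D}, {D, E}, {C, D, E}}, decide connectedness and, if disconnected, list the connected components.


(X, τ) is connected.

Find clopen sets (U ∈ τ with X ∖ U ∈ τ):
  U = ∅, X ∖ U = {C, D, E} — both open, so U is clopen.
  U = {C, D, E}, X ∖ U = ∅ — both open, so U is clopen.
Only trivial clopens (∅ and X) exist, so (X, τ) is connected.
Compute connected components by grouping points that agree on all clopens:
  component: {C, D, E}


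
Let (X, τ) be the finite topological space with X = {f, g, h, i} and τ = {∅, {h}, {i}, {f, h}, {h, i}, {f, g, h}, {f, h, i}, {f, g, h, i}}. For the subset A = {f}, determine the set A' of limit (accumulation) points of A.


A' = {g}

For each x ∈ X, list the open sets U ∈ τ with x ∈ U, then check whether U ∩ (A ∖ {x}) ≠ ∅ for every such U.
  x = f: open {f, h} ∋ x has {f, h} ∩ (A ∖ {f}) = ∅, so x is NOT a limit point.
  x = g: opens ∋ x are {f, g, h}, {f, g, h, i}; each meets A ∖ {g}, so x IS a limit point.
  x = h: open {h} ∋ x has {h} ∩ (A ∖ {h}) = ∅, so x is NOT a limit point.
  x = i: open {i} ∋ x has {i} ∩ (A ∖ {i}) = ∅, so x is NOT a limit point.
Collecting: A' = {g}.


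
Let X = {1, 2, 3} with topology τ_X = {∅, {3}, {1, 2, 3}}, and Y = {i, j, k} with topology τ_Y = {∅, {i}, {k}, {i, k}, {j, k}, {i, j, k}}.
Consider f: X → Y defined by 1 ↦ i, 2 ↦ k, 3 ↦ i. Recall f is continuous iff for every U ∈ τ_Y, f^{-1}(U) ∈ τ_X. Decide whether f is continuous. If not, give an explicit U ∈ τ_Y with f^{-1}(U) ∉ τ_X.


f is NOT continuous.

Compute f^{-1}(U) for each U ∈ τ_Y:
  U = ∅: f^{-1}(U) = ∅ ∈ τ_X ✓.
  U = {i}: f^{-1}(U) = {1, 3} ∉ τ_X ✗.
  U = {k}: f^{-1}(U) = {2} ∉ τ_X ✗.
  U = {i, k}: f^{-1}(U) = {1, 2, 3} ∈ τ_X ✓.
  U = {j, k}: f^{-1}(U) = {2} ∉ τ_X ✗.
  U = {i, j, k}: f^{-1}(U) = {1, 2, 3} ∈ τ_X ✓.
Found U = {i} with f^{-1}(U) = {1, 3} not in τ_X. Therefore f is NOT continuous.


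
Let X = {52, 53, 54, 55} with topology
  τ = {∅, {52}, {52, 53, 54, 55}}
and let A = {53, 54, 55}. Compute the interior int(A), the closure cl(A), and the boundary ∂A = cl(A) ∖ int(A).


int(A) = ∅, cl(A) = {53, 54, 55}, ∂A = {53, 54, 55}.

Closed sets in (X, τ) are complements of opens:
  closed(X, τ) = {∅, {53, 54, 55}, {52, 53, 54, 55}}.
int(A) = ⋃ {U ∈ τ : U ⊆ A}. Opens contained in A: ∅.
Taking the union of these: int(A) = ∅.
cl(A) = ⋂ {C closed : A ⊆ C}. Closed sets containing A: {53, 54, 55}, {52, 53, 54, 55}.
Intersecting these: cl(A) = {53, 54, 55}.
∂A = cl(A) ∖ int(A) = {53, 54, 55} ∖ ∅ = {53, 54, 55}.


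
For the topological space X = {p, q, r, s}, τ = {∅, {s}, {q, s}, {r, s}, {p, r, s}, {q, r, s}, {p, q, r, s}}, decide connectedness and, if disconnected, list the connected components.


(X, τ) is connected.

Find clopen sets (U ∈ τ with X ∖ U ∈ τ):
  U = ∅, X ∖ U = {p, q, r, s} — both open, so U is clopen.
  U = {p, q, r, s}, X ∖ U = ∅ — both open, so U is clopen.
Only trivial clopens (∅ and X) exist, so (X, τ) is connected.
Compute connected components by grouping points that agree on all clopens:
  component: {p, q, r, s}


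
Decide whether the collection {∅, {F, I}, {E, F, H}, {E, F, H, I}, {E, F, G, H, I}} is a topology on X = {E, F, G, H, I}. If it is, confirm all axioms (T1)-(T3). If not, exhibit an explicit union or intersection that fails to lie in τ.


τ is NOT a topology on X.

Axiom (T1): ∅ ∈ τ? Yes; X ∈ τ? Yes.
Axiom (T2/T3): check pairwise unions and intersections of members of τ.
Counterexample for (T3): {F, I} ∩ {E, F, H} = {F} ∉ τ. Therefore τ is NOT a topology.
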